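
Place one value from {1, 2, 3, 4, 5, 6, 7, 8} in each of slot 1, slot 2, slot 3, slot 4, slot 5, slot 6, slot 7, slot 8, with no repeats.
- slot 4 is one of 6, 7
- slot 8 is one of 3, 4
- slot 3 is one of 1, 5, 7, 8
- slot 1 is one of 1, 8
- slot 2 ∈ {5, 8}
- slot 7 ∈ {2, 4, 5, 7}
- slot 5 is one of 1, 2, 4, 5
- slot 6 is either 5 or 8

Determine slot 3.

Among the 8 variables, 3 fits only slot 8 (and all 8 values in {1, 2, 3, 4, 5, 6, 7, 8} must be used), so slot 8 = 3.
The 7 still-open variables draw from only 7 values {1, 2, 4, 5, 6, 7, 8}, so each is used; only slot 4 can be 6, hence slot 4 = 6.
slot 2 and slot 6 share exactly the 2 values {5, 8}; by pigeonhole those values go to them, so strike 5, 8 from slot 1, slot 3, slot 5, slot 7.
That leaves slot 1 = 1. Remove 1 from slot 3, slot 5.
So slot 3 = 7.

7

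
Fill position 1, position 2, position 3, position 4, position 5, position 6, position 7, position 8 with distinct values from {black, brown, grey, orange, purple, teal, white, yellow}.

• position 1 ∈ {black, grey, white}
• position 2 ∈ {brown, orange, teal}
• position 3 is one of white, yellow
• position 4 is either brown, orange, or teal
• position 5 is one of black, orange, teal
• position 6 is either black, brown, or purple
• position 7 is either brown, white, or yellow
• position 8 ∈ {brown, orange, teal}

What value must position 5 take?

The 8 variables together cover exactly {black, brown, grey, orange, purple, teal, white, yellow} — 8 values for 8 variables — and grey appears only in position 1's list, so position 1 = grey.
The 7 still-open variables draw from only 7 values {black, brown, orange, purple, teal, white, yellow}, so each is used; only position 6 can be purple, hence position 6 = purple.
The 6 still-open variables together cover exactly {black, brown, orange, teal, white, yellow} — 6 values for 6 variables — and black appears only in position 5's list, so position 5 = black.

black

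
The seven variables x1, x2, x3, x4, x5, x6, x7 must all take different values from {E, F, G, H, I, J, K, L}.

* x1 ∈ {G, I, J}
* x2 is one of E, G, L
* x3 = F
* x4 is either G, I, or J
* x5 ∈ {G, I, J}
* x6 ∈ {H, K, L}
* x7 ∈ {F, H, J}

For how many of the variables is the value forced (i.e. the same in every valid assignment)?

2

x3 must be F (only option left). So x7 can't be F.
x1, x4, x5 between them cover only {G, I, J} — a naked triple. Remove those values from x2, x7.
That leaves x7 = H. Eliminate H elsewhere: x6.
Determined: x3=F, x7=H. The other variables each still have more than one consistent value. That makes 2.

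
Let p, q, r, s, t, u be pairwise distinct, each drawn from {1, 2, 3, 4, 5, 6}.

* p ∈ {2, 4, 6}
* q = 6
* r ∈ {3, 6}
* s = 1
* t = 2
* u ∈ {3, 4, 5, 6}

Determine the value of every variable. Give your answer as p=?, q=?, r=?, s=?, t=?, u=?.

p=4, q=6, r=3, s=1, t=2, u=5

q must be 6 (only option left). Eliminate 6 elsewhere: p, r, u.
r's domain is down to {3}, so r = 3. Strike 3 from u.
s must be 1 (only option left).
t has just one choice, so t = 2. So p can't be 2.
p's domain is down to {4}, so p = 4. So u can't be 4.
u's domain is down to {5}, so u = 5.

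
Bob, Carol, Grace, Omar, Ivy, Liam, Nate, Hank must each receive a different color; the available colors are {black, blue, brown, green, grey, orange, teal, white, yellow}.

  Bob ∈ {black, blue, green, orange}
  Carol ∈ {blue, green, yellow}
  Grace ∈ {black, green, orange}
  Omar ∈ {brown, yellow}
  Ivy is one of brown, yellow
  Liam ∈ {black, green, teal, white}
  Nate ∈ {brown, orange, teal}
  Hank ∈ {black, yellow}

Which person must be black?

Among the 8 variables, white fits only Liam (and all 8 values in {black, blue, brown, green, orange, teal, white, yellow} must be used), so Liam = white.
The 7 still-open variables draw from only 7 values {black, blue, brown, green, orange, teal, yellow}, so each is used; only Nate can be teal, hence Nate = teal.
The 2 variables Omar and Ivy are confined to {brown, yellow}, which locks those values in; drop them from Carol, Hank.
So black goes to Hank.

Hank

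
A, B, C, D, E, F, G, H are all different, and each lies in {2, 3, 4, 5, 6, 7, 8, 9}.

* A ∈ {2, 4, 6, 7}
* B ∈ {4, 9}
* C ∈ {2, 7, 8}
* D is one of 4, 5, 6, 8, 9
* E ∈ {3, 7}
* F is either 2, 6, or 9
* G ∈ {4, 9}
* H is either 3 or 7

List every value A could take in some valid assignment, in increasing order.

2, 6

The 8 variables together cover exactly {2, 3, 4, 5, 6, 7, 8, 9} — 8 values for 8 variables — and 5 appears only in D's list, so D = 5.
The 7 still-open variables together cover exactly {2, 3, 4, 6, 7, 8, 9} — 7 values for 7 variables — and 8 appears only in C's list, so C = 8.
B and G between them cover only {4, 9} — a naked pair. Remove those values from A, F.
The 2 variables E and H are confined to {3, 7}, which locks those values in; drop them from A.
No further eliminations apply; A can still be any of 2, 6.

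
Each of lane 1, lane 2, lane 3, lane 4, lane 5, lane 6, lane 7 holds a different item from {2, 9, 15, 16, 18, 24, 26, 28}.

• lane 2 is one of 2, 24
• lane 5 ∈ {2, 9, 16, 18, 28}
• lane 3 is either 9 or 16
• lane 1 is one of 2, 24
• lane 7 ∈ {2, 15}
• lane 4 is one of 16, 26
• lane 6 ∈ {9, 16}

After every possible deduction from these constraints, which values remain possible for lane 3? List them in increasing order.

lane 1 and lane 2 between them cover only {2, 24} — a naked pair. Remove those values from lane 5, lane 7.
That leaves lane 7 = 15.
lane 3 and lane 6 between them cover only {9, 16} — a naked pair. Remove those values from lane 4, lane 5.
lane 4 must be 26 (only option left).
No further eliminations apply; lane 3 can still be any of 9, 16.

9, 16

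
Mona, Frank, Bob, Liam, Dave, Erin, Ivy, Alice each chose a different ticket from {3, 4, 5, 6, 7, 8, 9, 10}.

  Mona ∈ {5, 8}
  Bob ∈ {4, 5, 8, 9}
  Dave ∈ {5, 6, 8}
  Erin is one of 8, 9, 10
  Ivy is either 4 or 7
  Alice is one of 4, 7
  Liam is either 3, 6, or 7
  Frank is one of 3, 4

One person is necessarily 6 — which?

Among the 8 variables, 10 fits only Erin (and all 8 values in {3, 4, 5, 6, 7, 8, 9, 10} must be used), so Erin = 10.
Among the 7 still-open variables, 9 fits only Bob (and all 7 values in {3, 4, 5, 6, 7, 8, 9} must be used), so Bob = 9.
Ivy and Alice share exactly the 2 values {4, 7}; by pigeonhole those values go to them, so strike 4, 7 from Frank, Liam.
Frank has just one choice, so Frank = 3. Eliminate 3 elsewhere: Liam.
So 6 goes to Liam.

Liam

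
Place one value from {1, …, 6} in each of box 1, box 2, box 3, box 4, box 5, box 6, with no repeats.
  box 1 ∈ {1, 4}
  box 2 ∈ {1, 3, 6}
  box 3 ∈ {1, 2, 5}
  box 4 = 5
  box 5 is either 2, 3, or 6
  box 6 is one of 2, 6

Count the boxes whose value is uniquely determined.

box 4 has just one choice, so box 4 = 5. Eliminate 5 elsewhere: box 3.
The 5 still-open variables draw from only 5 values {1, 2, 3, 4, 6}, so each is used; only box 1 can be 4, hence box 1 = 4.
Determined: box 1=4, box 4=5. The other boxes each still have more than one consistent value. That makes 2.

2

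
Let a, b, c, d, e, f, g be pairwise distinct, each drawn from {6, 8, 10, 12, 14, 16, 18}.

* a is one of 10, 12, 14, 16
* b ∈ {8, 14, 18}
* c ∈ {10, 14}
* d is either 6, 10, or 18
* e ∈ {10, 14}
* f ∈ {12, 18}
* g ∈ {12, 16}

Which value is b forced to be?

8

Among the 7 variables, 6 fits only d (and all 7 values in {6, 8, 10, 12, 14, 16, 18} must be used), so d = 6.
Among the 6 still-open variables, 8 fits only b (and all 6 values in {8, 10, 12, 14, 16, 18} must be used), so b = 8.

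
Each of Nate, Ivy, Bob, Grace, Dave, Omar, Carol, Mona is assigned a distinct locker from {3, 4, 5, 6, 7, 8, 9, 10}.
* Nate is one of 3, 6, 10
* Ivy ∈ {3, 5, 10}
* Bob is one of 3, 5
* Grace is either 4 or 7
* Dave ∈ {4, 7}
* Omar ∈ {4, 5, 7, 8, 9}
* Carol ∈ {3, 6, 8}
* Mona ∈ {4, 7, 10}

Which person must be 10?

Mona

Among the 8 variables, 9 fits only Omar (and all 8 values in {3, 4, 5, 6, 7, 8, 9, 10} must be used), so Omar = 9.
Among the 7 still-open variables, 8 fits only Carol (and all 7 values in {3, 4, 5, 6, 7, 8, 10} must be used), so Carol = 8.
The 6 still-open variables draw from only 6 values {3, 4, 5, 6, 7, 10}, so each is used; only Nate can be 6, hence Nate = 6.
The 2 variables Grace and Dave are confined to {4, 7}, which locks those values in; drop them from Mona.
So 10 goes to Mona.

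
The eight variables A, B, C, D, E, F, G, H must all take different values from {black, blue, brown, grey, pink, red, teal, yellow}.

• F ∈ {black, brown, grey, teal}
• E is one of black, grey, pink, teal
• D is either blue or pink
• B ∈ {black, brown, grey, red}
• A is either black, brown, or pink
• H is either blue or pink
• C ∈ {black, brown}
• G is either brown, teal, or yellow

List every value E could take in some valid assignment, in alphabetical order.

grey, teal

Among the 8 variables, red fits only B (and all 8 values in {black, blue, brown, grey, pink, red, teal, yellow} must be used), so B = red.
The 7 still-open variables together cover exactly {black, blue, brown, grey, pink, teal, yellow} — 7 values for 7 variables — and yellow appears only in G's list, so G = yellow.
The 2 variables D and H are confined to {blue, pink}, which locks those values in; drop them from A, E.
The 2 variables A and C are confined to {black, brown}, which locks those values in; drop them from E, F.
No further eliminations apply; E can still be any of grey, teal.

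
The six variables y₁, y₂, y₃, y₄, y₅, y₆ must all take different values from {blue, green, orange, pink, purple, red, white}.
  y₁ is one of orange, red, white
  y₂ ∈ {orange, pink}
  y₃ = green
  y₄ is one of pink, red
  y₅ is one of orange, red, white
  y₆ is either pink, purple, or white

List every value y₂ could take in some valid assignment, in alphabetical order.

orange, pink

y₃'s domain is down to {green}, so y₃ = green.
Among the 5 still-open variables, purple fits only y₆ (and all 5 values in {orange, pink, purple, red, white} must be used), so y₆ = purple.
No further eliminations apply; y₂ can still be any of orange, pink.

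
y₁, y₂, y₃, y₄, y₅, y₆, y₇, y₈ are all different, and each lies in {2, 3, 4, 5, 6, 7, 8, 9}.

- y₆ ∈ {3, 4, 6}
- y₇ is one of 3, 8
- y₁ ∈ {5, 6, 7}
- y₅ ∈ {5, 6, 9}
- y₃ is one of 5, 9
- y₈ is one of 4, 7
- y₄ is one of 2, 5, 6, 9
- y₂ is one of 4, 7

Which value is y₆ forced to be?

Among the 8 variables, 2 fits only y₄ (and all 8 values in {2, 3, 4, 5, 6, 7, 8, 9} must be used), so y₄ = 2.
The 7 still-open variables draw from only 7 values {3, 4, 5, 6, 7, 8, 9}, so each is used; only y₇ can be 8, hence y₇ = 8.
Among the 6 still-open variables, 3 fits only y₆ (and all 6 values in {3, 4, 5, 6, 7, 9} must be used), so y₆ = 3.

3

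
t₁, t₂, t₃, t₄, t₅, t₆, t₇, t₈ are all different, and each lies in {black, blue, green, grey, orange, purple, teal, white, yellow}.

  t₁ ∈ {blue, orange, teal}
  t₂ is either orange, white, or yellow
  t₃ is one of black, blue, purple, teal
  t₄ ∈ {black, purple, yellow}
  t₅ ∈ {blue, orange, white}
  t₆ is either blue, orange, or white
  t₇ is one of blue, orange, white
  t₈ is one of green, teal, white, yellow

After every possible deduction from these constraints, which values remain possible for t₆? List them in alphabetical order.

blue, orange, white

The 8 variables together cover exactly {black, blue, green, orange, purple, teal, white, yellow} — 8 values for 8 variables — and green appears only in t₈'s list, so t₈ = green.
t₅, t₆, t₇ share exactly the 3 values {blue, orange, white}; by pigeonhole those values go to them, so strike blue, orange, white from t₁, t₂, t₃.
t₁'s domain is down to {teal}, so t₁ = teal. Eliminate teal elsewhere: t₃.
t₂ must be yellow (only option left). Eliminate yellow elsewhere: t₄.
No further eliminations apply; t₆ can still be any of blue, orange, white.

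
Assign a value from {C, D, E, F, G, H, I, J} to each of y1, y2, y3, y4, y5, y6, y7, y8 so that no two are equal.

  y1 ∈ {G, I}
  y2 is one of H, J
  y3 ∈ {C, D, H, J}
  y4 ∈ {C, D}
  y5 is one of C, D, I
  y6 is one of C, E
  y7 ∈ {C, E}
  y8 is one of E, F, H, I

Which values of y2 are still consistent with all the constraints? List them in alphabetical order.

H, J

The 8 variables together cover exactly {C, D, E, F, G, H, I, J} — 8 values for 8 variables — and F appears only in y8's list, so y8 = F.
The 7 still-open variables together cover exactly {C, D, E, G, H, I, J} — 7 values for 7 variables — and G appears only in y1's list, so y1 = G.
Among the 6 still-open variables, I fits only y5 (and all 6 values in {C, D, E, H, I, J} must be used), so y5 = I.
The 2 variables y6 and y7 are confined to {C, E}, which locks those values in; drop them from y3, y4.
y4 has just one choice, so y4 = D. Remove D from y3.
No further eliminations apply; y2 can still be any of H, J.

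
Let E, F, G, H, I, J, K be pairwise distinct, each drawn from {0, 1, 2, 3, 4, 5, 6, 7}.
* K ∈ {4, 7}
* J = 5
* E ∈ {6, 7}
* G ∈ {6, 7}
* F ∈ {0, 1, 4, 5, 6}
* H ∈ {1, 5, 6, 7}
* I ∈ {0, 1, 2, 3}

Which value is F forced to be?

J must be 5 (only option left). Eliminate 5 elsewhere: F, H.
E and G between them cover only {6, 7} — a naked pair. Remove those values from F, H, K.
H has just one choice, so H = 1. Remove 1 from F, I.
That leaves K = 4. Strike 4 from F.
So F = 0.

0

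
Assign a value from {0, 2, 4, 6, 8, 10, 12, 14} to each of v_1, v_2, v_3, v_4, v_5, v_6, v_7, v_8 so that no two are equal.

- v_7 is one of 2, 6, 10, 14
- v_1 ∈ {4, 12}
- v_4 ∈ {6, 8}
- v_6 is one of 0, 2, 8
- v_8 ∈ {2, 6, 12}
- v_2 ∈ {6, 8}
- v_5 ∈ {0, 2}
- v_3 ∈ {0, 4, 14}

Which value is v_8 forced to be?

12

The 8 variables together cover exactly {0, 2, 4, 6, 8, 10, 12, 14} — 8 values for 8 variables — and 10 appears only in v_7's list, so v_7 = 10.
The 7 still-open variables draw from only 7 values {0, 2, 4, 6, 8, 12, 14}, so each is used; only v_3 can be 14, hence v_3 = 14.
The 6 still-open variables together cover exactly {0, 2, 4, 6, 8, 12} — 6 values for 6 variables — and 4 appears only in v_1's list, so v_1 = 4.
Among the 5 still-open variables, 12 fits only v_8 (and all 5 values in {0, 2, 6, 8, 12} must be used), so v_8 = 12.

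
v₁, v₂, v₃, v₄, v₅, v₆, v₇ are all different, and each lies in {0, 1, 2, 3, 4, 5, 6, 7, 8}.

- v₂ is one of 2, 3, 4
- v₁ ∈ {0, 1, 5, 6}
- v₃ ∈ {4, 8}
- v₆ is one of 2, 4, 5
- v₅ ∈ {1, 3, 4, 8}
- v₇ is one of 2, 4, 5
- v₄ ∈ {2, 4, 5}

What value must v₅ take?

The 3 variables v₄, v₆, v₇ are confined to {2, 4, 5}, which locks those values in; drop them from v₁, v₂, v₃, v₅.
v₂ must be 3 (only option left). Eliminate 3 elsewhere: v₅.
v₃ must be 8 (only option left). Eliminate 8 elsewhere: v₅.
So v₅ = 1.

1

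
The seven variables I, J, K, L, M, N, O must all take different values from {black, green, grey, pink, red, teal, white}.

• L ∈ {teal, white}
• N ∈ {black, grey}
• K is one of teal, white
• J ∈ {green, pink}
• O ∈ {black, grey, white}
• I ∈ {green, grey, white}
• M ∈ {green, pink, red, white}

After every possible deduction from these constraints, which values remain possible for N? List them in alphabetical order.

black, grey

Among the 7 variables, red fits only M (and all 7 values in {black, green, grey, pink, red, teal, white} must be used), so M = red.
The 6 still-open variables together cover exactly {black, green, grey, pink, teal, white} — 6 values for 6 variables — and pink appears only in J's list, so J = pink.
The 5 still-open variables together cover exactly {black, green, grey, teal, white} — 5 values for 5 variables — and green appears only in I's list, so I = green.
The 2 variables K and L are confined to {teal, white}, which locks those values in; drop them from O.
No further eliminations apply; N can still be any of black, grey.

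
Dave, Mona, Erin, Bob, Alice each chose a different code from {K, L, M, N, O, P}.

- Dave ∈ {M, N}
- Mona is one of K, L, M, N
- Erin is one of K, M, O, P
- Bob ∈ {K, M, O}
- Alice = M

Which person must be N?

Alice must be M (only option left). Strike M from Dave, Mona, Erin, Bob.
So N goes to Dave.

Dave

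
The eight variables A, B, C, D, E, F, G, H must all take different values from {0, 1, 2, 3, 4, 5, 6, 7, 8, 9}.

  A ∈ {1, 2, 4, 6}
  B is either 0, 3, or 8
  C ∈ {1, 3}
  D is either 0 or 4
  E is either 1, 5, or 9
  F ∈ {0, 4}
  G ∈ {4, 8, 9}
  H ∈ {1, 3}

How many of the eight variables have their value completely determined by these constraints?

3

C and H between them cover only {1, 3} — a naked pair. Remove those values from A, B, E.
D and F between them cover only {0, 4} — a naked pair. Remove those values from A, B, G.
B's domain is down to {8}, so B = 8. Eliminate 8 elsewhere: G.
G has just one choice, so G = 9. Remove 9 from E.
E has just one choice, so E = 5.
Determined: B=8, E=5, G=9. The other variables each still have more than one consistent value. That makes 3.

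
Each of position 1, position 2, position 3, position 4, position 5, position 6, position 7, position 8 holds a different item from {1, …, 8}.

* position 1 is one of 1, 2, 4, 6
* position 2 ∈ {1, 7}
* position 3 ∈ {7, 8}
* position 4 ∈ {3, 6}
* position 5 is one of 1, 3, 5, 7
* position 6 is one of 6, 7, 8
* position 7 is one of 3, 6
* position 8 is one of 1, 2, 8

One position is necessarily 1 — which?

Among the 8 variables, 4 fits only position 1 (and all 8 values in {1, 2, 3, 4, 5, 6, 7, 8} must be used), so position 1 = 4.
The 7 still-open variables together cover exactly {1, 2, 3, 5, 6, 7, 8} — 7 values for 7 variables — and 2 appears only in position 8's list, so position 8 = 2.
The 6 still-open variables together cover exactly {1, 3, 5, 6, 7, 8} — 6 values for 6 variables — and 5 appears only in position 5's list, so position 5 = 5.
Among the 5 still-open variables, 1 fits only position 2 (and all 5 values in {1, 3, 6, 7, 8} must be used), so position 2 = 1.

position 2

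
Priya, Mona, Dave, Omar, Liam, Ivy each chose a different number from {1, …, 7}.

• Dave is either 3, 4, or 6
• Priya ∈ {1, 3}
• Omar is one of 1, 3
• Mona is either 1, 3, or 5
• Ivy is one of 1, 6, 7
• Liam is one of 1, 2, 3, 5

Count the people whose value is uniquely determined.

2

The 2 variables Priya and Omar are confined to {1, 3}, which locks those values in; drop them from Mona, Dave, Liam, Ivy.
Mona has just one choice, so Mona = 5. Remove 5 from Liam.
That leaves Liam = 2.
Determined: Mona=5, Liam=2. The other people each still have more than one consistent value. That makes 2.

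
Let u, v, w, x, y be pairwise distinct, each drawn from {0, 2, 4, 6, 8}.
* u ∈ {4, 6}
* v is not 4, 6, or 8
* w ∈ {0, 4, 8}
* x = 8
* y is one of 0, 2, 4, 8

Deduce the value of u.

6

x's domain is down to {8}, so x = 8. Strike 8 from w, y.
The 4 still-open variables together cover exactly {0, 2, 4, 6} — 4 values for 4 variables — and 6 appears only in u's list, so u = 6.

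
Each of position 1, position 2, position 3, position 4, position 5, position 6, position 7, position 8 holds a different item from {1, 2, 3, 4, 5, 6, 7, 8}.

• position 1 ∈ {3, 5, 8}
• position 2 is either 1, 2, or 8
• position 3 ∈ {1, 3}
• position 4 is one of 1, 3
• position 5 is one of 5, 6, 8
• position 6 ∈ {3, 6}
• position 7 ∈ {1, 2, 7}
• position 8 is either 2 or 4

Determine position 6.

Among the 8 variables, 4 fits only position 8 (and all 8 values in {1, 2, 3, 4, 5, 6, 7, 8} must be used), so position 8 = 4.
The 7 still-open variables draw from only 7 values {1, 2, 3, 5, 6, 7, 8}, so each is used; only position 7 can be 7, hence position 7 = 7.
The 6 still-open variables together cover exactly {1, 2, 3, 5, 6, 8} — 6 values for 6 variables — and 2 appears only in position 2's list, so position 2 = 2.
position 3 and position 4 share exactly the 2 values {1, 3}; by pigeonhole those values go to them, so strike 1, 3 from position 1, position 6.
So position 6 = 6.

6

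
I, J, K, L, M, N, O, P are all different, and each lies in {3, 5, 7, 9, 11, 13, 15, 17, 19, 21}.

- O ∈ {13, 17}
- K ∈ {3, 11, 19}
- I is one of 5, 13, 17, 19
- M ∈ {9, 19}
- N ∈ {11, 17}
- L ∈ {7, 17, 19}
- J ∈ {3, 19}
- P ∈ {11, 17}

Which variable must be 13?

Among the 8 variables, 5 fits only I (and all 8 values in {3, 5, 7, 9, 11, 13, 17, 19} must be used), so I = 5.
Among the 7 still-open variables, 7 fits only L (and all 7 values in {3, 7, 9, 11, 13, 17, 19} must be used), so L = 7.
The 6 still-open variables together cover exactly {3, 9, 11, 13, 17, 19} — 6 values for 6 variables — and 9 appears only in M's list, so M = 9.
The 5 still-open variables draw from only 5 values {3, 11, 13, 17, 19}, so each is used; only O can be 13, hence O = 13.

O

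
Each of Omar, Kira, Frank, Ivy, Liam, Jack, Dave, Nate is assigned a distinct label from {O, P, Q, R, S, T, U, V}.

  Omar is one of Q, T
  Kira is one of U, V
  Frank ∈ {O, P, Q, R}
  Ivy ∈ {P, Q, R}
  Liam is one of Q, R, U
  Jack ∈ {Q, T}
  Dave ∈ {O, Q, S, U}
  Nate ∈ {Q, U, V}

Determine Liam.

R

Among the 8 variables, S fits only Dave (and all 8 values in {O, P, Q, R, S, T, U, V} must be used), so Dave = S.
The 7 still-open variables draw from only 7 values {O, P, Q, R, T, U, V}, so each is used; only Frank can be O, hence Frank = O.
Among the 6 still-open variables, P fits only Ivy (and all 6 values in {P, Q, R, T, U, V} must be used), so Ivy = P.
The 5 still-open variables together cover exactly {Q, R, T, U, V} — 5 values for 5 variables — and R appears only in Liam's list, so Liam = R.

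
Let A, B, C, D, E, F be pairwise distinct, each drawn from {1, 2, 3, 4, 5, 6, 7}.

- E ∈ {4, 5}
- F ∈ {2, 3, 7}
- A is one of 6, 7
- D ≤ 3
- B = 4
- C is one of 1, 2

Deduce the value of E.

5

B's domain is down to {4}, so B = 4. So E can't be 4.
So E = 5.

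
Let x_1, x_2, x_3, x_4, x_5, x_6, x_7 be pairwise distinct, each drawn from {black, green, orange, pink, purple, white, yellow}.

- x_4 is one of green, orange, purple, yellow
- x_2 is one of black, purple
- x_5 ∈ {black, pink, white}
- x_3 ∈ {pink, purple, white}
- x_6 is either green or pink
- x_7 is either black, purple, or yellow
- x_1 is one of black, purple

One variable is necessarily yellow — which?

x_7

The 7 variables draw from only 7 values {black, green, orange, pink, purple, white, yellow}, so each is used; only x_4 can be orange, hence x_4 = orange.
The 6 still-open variables draw from only 6 values {black, green, pink, purple, white, yellow}, so each is used; only x_6 can be green, hence x_6 = green.
The 5 still-open variables together cover exactly {black, pink, purple, white, yellow} — 5 values for 5 variables — and yellow appears only in x_7's list, so x_7 = yellow.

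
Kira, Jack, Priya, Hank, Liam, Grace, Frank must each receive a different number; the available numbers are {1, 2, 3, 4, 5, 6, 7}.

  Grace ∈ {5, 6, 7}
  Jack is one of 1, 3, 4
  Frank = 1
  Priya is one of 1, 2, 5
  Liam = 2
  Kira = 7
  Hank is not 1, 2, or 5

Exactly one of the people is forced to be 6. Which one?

Grace

Kira must be 7 (only option left). Eliminate 7 elsewhere: Hank, Grace.
Liam must be 2 (only option left). Strike 2 from Priya.
Frank's domain is down to {1}, so Frank = 1. Remove 1 from Jack, Priya.
That leaves Priya = 5. Eliminate 5 elsewhere: Grace.
So 6 goes to Grace.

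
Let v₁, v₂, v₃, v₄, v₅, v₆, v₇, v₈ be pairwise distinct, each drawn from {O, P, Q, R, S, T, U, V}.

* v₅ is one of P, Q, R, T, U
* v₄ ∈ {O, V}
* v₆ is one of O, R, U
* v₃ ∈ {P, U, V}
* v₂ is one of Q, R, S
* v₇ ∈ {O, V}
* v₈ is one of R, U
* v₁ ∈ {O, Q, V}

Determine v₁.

Q

The 8 variables draw from only 8 values {O, P, Q, R, S, T, U, V}, so each is used; only v₂ can be S, hence v₂ = S.
Among the 7 still-open variables, T fits only v₅ (and all 7 values in {O, P, Q, R, T, U, V} must be used), so v₅ = T.
Among the 6 still-open variables, P fits only v₃ (and all 6 values in {O, P, Q, R, U, V} must be used), so v₃ = P.
The 5 still-open variables together cover exactly {O, Q, R, U, V} — 5 values for 5 variables — and Q appears only in v₁'s list, so v₁ = Q.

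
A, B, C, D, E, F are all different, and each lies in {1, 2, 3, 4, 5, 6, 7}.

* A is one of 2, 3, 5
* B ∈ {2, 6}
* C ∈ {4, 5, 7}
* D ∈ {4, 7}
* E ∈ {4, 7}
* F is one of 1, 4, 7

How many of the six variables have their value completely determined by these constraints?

D and E share exactly the 2 values {4, 7}; by pigeonhole those values go to them, so strike 4, 7 from C, F.
C has just one choice, so C = 5. Remove 5 from A.
F's domain is down to {1}, so F = 1.
Determined: C=5, F=1. The other variables each still have more than one consistent value. That makes 2.

2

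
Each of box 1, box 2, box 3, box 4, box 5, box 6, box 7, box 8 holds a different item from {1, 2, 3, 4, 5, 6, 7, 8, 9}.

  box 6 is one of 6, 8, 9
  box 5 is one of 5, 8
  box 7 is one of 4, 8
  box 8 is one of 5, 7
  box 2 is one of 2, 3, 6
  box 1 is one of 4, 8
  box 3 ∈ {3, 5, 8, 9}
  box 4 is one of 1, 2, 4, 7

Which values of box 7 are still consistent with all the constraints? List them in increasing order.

4, 8

The 2 variables box 1 and box 7 are confined to {4, 8}, which locks those values in; drop them from box 3, box 4, box 5, box 6.
That leaves box 5 = 5. Strike 5 from box 3, box 8.
That leaves box 8 = 7. Remove 7 from box 4.
No further eliminations apply; box 7 can still be any of 4, 8.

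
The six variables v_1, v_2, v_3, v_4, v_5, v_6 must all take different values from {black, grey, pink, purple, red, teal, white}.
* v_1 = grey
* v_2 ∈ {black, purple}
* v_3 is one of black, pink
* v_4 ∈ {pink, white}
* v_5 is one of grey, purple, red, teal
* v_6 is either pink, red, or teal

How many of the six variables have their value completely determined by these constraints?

1

v_1's domain is down to {grey}, so v_1 = grey. So v_5 can't be grey.
Determined: v_1=grey. The other variables each still have more than one consistent value. That makes 1.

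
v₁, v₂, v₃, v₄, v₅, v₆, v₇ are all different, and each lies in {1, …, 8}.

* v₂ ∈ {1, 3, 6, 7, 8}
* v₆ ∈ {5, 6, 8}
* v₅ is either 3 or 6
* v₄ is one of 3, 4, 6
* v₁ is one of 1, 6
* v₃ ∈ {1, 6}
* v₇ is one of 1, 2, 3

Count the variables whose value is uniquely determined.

3

The 2 variables v₁ and v₃ are confined to {1, 6}, which locks those values in; drop them from v₂, v₄, v₅, v₆, v₇.
v₅'s domain is down to {3}, so v₅ = 3. So v₂, v₄, v₇ can't be 3.
v₇ has just one choice, so v₇ = 2.
v₄ must be 4 (only option left).
Determined: v₄=4, v₅=3, v₇=2. The other variables each still have more than one consistent value. That makes 3.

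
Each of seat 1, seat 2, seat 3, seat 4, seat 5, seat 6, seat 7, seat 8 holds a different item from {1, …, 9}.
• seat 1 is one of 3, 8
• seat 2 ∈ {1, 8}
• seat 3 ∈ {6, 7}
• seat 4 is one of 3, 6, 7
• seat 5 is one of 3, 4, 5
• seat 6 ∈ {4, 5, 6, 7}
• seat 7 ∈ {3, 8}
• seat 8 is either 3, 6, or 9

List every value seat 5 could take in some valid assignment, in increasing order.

4, 5

The 8 variables together cover exactly {1, 3, 4, 5, 6, 7, 8, 9} — 8 values for 8 variables — and 1 appears only in seat 2's list, so seat 2 = 1.
The 7 still-open variables draw from only 7 values {3, 4, 5, 6, 7, 8, 9}, so each is used; only seat 8 can be 9, hence seat 8 = 9.
The 2 variables seat 1 and seat 7 are confined to {3, 8}, which locks those values in; drop them from seat 4, seat 5.
seat 3 and seat 4 share exactly the 2 values {6, 7}; by pigeonhole those values go to them, so strike 6, 7 from seat 6.
No further eliminations apply; seat 5 can still be any of 4, 5.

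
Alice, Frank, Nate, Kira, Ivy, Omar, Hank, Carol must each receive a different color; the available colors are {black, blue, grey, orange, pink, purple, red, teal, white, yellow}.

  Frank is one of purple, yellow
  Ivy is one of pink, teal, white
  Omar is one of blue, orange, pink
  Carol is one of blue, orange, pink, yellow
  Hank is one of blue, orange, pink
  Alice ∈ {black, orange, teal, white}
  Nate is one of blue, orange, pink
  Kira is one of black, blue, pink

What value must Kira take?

black

The 8 variables draw from only 8 values {black, blue, orange, pink, purple, teal, white, yellow}, so each is used; only Frank can be purple, hence Frank = purple.
The 7 still-open variables draw from only 7 values {black, blue, orange, pink, teal, white, yellow}, so each is used; only Carol can be yellow, hence Carol = yellow.
The 3 variables Nate, Omar, Hank are confined to {blue, orange, pink}, which locks those values in; drop them from Alice, Kira, Ivy.
So Kira = black.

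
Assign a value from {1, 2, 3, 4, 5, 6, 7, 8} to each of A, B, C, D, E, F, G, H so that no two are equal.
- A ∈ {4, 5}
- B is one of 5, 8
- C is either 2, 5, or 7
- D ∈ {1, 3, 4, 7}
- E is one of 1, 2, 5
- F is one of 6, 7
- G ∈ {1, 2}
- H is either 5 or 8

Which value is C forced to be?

The 8 variables draw from only 8 values {1, 2, 3, 4, 5, 6, 7, 8}, so each is used; only D can be 3, hence D = 3.
The 7 still-open variables together cover exactly {1, 2, 4, 5, 6, 7, 8} — 7 values for 7 variables — and 4 appears only in A's list, so A = 4.
Among the 6 still-open variables, 6 fits only F (and all 6 values in {1, 2, 5, 6, 7, 8} must be used), so F = 6.
The 5 still-open variables together cover exactly {1, 2, 5, 7, 8} — 5 values for 5 variables — and 7 appears only in C's list, so C = 7.

7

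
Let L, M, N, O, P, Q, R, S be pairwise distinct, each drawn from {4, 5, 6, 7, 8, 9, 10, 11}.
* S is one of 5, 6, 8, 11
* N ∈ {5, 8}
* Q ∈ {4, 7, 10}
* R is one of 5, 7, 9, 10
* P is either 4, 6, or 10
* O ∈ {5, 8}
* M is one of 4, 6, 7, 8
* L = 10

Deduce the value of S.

11

L must be 10 (only option left). Strike 10 from P, Q, R.
The 7 still-open variables together cover exactly {4, 5, 6, 7, 8, 9, 11} — 7 values for 7 variables — and 9 appears only in R's list, so R = 9.
Among the 6 still-open variables, 11 fits only S (and all 6 values in {4, 5, 6, 7, 8, 11} must be used), so S = 11.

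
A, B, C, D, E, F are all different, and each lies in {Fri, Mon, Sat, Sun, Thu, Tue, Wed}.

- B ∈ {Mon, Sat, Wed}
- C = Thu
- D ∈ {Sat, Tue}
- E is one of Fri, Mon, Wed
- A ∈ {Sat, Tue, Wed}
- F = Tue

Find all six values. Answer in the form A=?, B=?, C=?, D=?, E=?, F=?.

A=Wed, B=Mon, C=Thu, D=Sat, E=Fri, F=Tue

C must be Thu (only option left).
F must be Tue (only option left). Eliminate Tue elsewhere: A, D.
D has just one choice, so D = Sat. Strike Sat from A, B.
A must be Wed (only option left). Eliminate Wed elsewhere: B, E.
That leaves B = Mon. Eliminate Mon elsewhere: E.
E has just one choice, so E = Fri.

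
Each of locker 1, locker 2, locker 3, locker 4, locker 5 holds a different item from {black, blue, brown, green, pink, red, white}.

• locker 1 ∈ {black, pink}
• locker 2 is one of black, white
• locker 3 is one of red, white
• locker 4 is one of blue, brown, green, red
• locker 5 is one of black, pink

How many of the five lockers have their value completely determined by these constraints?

2

The 2 variables locker 1 and locker 5 are confined to {black, pink}, which locks those values in; drop them from locker 2.
locker 2's domain is down to {white}, so locker 2 = white. So locker 3 can't be white.
That leaves locker 3 = red. Eliminate red elsewhere: locker 4.
Determined: locker 2=white, locker 3=red. The other lockers each still have more than one consistent value. That makes 2.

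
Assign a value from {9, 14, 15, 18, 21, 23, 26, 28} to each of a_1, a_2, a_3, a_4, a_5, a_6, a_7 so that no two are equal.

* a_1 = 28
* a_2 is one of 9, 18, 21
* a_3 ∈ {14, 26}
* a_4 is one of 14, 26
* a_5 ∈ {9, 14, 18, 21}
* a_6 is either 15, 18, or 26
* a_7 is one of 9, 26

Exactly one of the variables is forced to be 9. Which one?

a_7

a_1 has just one choice, so a_1 = 28.
The 6 still-open variables together cover exactly {9, 14, 15, 18, 21, 26} — 6 values for 6 variables — and 15 appears only in a_6's list, so a_6 = 15.
a_3 and a_4 between them cover only {14, 26} — a naked pair. Remove those values from a_5, a_7.
So 9 goes to a_7.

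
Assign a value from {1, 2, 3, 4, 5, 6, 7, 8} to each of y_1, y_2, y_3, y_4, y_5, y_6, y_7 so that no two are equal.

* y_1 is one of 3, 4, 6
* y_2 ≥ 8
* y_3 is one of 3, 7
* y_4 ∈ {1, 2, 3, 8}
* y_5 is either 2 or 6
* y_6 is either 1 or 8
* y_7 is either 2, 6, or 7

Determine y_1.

4

y_2 has just one choice, so y_2 = 8. Strike 8 from y_4, y_6.
y_6's domain is down to {1}, so y_6 = 1. So y_4 can't be 1.
The 5 still-open variables together cover exactly {2, 3, 4, 6, 7} — 5 values for 5 variables — and 4 appears only in y_1's list, so y_1 = 4.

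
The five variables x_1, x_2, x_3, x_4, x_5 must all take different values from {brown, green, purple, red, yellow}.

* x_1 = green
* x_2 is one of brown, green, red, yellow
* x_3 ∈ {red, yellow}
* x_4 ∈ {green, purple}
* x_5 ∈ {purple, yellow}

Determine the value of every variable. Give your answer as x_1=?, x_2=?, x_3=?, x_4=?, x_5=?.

x_1's domain is down to {green}, so x_1 = green. Remove green from x_2, x_4.
x_4's domain is down to {purple}, so x_4 = purple. Eliminate purple elsewhere: x_5.
x_5's domain is down to {yellow}, so x_5 = yellow. So x_2, x_3 can't be yellow.
x_3 has just one choice, so x_3 = red. Strike red from x_2.
That leaves x_2 = brown.

x_1=green, x_2=brown, x_3=red, x_4=purple, x_5=yellow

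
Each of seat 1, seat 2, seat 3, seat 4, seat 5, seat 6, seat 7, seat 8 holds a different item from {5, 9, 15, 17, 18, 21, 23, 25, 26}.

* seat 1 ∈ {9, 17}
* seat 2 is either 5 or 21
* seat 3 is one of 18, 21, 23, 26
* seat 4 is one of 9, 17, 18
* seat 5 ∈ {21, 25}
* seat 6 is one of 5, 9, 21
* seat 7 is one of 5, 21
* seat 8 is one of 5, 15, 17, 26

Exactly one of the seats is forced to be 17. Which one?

seat 1

seat 2 and seat 7 between them cover only {5, 21} — a naked pair. Remove those values from seat 3, seat 5, seat 6, seat 8.
seat 5's domain is down to {25}, so seat 5 = 25.
seat 6 has just one choice, so seat 6 = 9. Strike 9 from seat 1, seat 4.
So 17 goes to seat 1.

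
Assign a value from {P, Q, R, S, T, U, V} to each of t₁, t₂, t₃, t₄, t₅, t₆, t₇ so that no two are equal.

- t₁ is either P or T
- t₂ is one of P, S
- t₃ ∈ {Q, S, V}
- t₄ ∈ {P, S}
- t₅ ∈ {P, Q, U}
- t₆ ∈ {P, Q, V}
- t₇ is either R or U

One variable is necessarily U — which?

t₅

The 7 variables draw from only 7 values {P, Q, R, S, T, U, V}, so each is used; only t₇ can be R, hence t₇ = R.
Among the 6 still-open variables, T fits only t₁ (and all 6 values in {P, Q, S, T, U, V} must be used), so t₁ = T.
Among the 5 still-open variables, U fits only t₅ (and all 5 values in {P, Q, S, U, V} must be used), so t₅ = U.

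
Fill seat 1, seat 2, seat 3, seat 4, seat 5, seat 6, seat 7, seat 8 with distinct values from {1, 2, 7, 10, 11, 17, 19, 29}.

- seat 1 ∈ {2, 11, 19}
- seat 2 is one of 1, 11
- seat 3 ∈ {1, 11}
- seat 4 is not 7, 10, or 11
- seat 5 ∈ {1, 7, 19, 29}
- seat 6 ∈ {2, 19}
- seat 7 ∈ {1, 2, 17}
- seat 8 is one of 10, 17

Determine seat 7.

The 8 variables draw from only 8 values {1, 2, 7, 10, 11, 17, 19, 29}, so each is used; only seat 5 can be 7, hence seat 5 = 7.
Among the 7 still-open variables, 10 fits only seat 8 (and all 7 values in {1, 2, 10, 11, 17, 19, 29} must be used), so seat 8 = 10.
Among the 6 still-open variables, 29 fits only seat 4 (and all 6 values in {1, 2, 11, 17, 19, 29} must be used), so seat 4 = 29.
The 5 still-open variables draw from only 5 values {1, 2, 11, 17, 19}, so each is used; only seat 7 can be 17, hence seat 7 = 17.

17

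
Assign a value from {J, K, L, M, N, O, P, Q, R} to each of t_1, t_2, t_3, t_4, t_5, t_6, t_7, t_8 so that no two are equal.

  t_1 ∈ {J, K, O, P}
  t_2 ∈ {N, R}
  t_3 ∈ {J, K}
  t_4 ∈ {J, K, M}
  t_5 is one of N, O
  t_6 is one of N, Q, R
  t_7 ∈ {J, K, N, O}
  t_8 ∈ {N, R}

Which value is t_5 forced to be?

O

The 8 variables draw from only 8 values {J, K, M, N, O, P, Q, R}, so each is used; only t_4 can be M, hence t_4 = M.
The 7 still-open variables draw from only 7 values {J, K, N, O, P, Q, R}, so each is used; only t_1 can be P, hence t_1 = P.
The 6 still-open variables together cover exactly {J, K, N, O, Q, R} — 6 values for 6 variables — and Q appears only in t_6's list, so t_6 = Q.
t_2 and t_8 between them cover only {N, R} — a naked pair. Remove those values from t_5, t_7.
So t_5 = O.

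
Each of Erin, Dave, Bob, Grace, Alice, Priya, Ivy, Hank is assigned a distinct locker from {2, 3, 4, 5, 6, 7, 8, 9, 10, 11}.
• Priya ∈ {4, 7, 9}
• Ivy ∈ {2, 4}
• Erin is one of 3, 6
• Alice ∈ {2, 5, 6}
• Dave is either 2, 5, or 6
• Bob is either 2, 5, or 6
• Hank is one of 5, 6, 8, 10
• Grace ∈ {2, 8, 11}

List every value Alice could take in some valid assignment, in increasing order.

2, 5, 6

The 3 variables Dave, Bob, Alice are confined to {2, 5, 6}, which locks those values in; drop them from Erin, Grace, Ivy, Hank.
That leaves Erin = 3.
Ivy must be 4 (only option left). So Priya can't be 4.
No further eliminations apply; Alice can still be any of 2, 5, 6.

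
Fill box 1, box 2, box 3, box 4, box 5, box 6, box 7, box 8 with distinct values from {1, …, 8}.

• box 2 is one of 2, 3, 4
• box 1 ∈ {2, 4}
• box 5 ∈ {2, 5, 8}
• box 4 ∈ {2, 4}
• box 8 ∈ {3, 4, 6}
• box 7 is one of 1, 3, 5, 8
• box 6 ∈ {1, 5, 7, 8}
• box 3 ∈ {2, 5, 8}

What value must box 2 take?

3

The 8 variables together cover exactly {1, 2, 3, 4, 5, 6, 7, 8} — 8 values for 8 variables — and 6 appears only in box 8's list, so box 8 = 6.
Among the 7 still-open variables, 7 fits only box 6 (and all 7 values in {1, 2, 3, 4, 5, 7, 8} must be used), so box 6 = 7.
The 6 still-open variables together cover exactly {1, 2, 3, 4, 5, 8} — 6 values for 6 variables — and 1 appears only in box 7's list, so box 7 = 1.
The 5 still-open variables draw from only 5 values {2, 3, 4, 5, 8}, so each is used; only box 2 can be 3, hence box 2 = 3.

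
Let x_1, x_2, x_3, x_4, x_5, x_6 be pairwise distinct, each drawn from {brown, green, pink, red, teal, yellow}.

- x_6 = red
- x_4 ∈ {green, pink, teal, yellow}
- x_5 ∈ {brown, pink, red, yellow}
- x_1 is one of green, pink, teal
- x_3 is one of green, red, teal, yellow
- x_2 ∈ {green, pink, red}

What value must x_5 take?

x_6's domain is down to {red}, so x_6 = red. Remove red from x_2, x_3, x_5.
The 5 still-open variables draw from only 5 values {brown, green, pink, teal, yellow}, so each is used; only x_5 can be brown, hence x_5 = brown.

brown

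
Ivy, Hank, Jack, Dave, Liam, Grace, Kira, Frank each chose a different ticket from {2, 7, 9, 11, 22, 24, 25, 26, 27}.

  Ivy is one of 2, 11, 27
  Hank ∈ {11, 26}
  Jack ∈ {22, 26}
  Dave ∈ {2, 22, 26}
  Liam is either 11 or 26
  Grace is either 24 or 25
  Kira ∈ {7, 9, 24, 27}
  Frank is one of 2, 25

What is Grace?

24

The 2 variables Hank and Liam are confined to {11, 26}, which locks those values in; drop them from Ivy, Jack, Dave.
That leaves Jack = 22. Strike 22 from Dave.
Dave's domain is down to {2}, so Dave = 2. Remove 2 from Ivy, Frank.
Frank must be 25 (only option left). So Grace can't be 25.
So Grace = 24.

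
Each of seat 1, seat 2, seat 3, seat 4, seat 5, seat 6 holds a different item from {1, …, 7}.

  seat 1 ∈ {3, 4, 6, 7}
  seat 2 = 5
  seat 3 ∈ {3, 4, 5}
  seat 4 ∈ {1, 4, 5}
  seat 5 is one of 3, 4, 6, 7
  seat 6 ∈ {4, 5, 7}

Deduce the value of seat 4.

seat 2 has just one choice, so seat 2 = 5. So seat 3, seat 4, seat 6 can't be 5.
The 5 still-open variables draw from only 5 values {1, 3, 4, 6, 7}, so each is used; only seat 4 can be 1, hence seat 4 = 1.

1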